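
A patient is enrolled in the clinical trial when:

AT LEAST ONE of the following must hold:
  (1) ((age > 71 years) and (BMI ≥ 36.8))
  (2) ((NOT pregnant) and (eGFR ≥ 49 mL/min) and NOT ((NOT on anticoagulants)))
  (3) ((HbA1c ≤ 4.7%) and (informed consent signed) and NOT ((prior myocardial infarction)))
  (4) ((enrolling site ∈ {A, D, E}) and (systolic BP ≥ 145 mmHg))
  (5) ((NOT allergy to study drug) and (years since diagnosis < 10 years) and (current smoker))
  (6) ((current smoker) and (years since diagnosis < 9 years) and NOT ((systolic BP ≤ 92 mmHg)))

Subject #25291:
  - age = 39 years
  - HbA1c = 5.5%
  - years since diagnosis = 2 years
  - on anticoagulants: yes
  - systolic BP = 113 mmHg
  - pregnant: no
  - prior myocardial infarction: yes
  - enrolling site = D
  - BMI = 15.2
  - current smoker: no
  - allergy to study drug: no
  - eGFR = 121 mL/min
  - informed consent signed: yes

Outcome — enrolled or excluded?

Enrolled

Atomic conditions:
  age > 71 years: 39 > 71 is false
  BMI ≥ 36.8: 15.2 ≥ 36.8 is false
  NOT pregnant: no → true
  eGFR ≥ 49 mL/min: 121 ≥ 49 is true
  NOT on anticoagulants: yes → false
  HbA1c ≤ 4.7%: 5.5 ≤ 4.7 is false
  informed consent signed: yes → true
  prior myocardial infarction: yes → true
  enrolling site ∈ {A, D, E}: D is in the set → true
  systolic BP ≥ 145 mmHg: 113 ≥ 145 is false
  NOT allergy to study drug: no → true
  years since diagnosis < 10 years: 2 < 10 is true
  current smoker: no → false
  years since diagnosis < 9 years: 2 < 9 is true
  systolic BP ≤ 92 mmHg: 113 ≤ 92 is false
Combine:
[1] false AND false = false
[2.3] NOT false = true
[2] true AND true AND true = true
[3.3] NOT true = false
[3] false AND true AND false = false
[4] true AND false = false
[5] true AND true AND false = false
[6.3] NOT false = true
[6] false AND true AND true = false
[root] false OR true OR false OR false OR false OR false = true
Overall: true → enrolled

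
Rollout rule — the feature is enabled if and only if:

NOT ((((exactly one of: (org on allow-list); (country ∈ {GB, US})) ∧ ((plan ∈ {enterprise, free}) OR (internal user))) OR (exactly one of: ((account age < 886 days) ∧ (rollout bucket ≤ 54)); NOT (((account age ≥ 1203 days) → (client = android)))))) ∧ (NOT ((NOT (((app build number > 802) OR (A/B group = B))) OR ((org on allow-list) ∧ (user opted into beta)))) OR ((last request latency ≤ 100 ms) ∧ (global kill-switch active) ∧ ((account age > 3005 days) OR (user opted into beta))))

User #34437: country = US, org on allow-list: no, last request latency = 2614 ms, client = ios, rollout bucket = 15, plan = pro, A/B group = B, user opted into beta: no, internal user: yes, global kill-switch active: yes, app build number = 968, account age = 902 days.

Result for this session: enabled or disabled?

Atomic conditions:
  org on allow-list: no → false
  country ∈ {GB, US}: US is in the set → true
  plan ∈ {enterprise, free}: pro is not in the set → false
  internal user: yes → true
  account age < 886 days: 902 < 886 is false
  rollout bucket ≤ 54: 15 ≤ 54 is true
  account age ≥ 1203 days: 902 ≥ 1203 is false
  client = android: ios == android is false
  app build number > 802: 968 > 802 is true
  A/B group = B: B == B is true
  user opted into beta: no → false
  last request latency ≤ 100 ms: 2614 ≤ 100 is false
  global kill-switch active: yes → true
  account age > 3005 days: 902 > 3005 is false
Combine:
[1.1.1.1] exactly-one(false, true) = true
[1.1.1.2] false OR true = true
[1.1.1] true AND true = true
[1.1.2.1] false AND true = false
[1.1.2.2.1] false → false (antecedent false ⇒ implication holds) = true
[1.1.2.2] NOT true = false
[1.1.2] exactly-one(false, false) = false
[1.1] true OR false = true
[1] NOT true = false
[2.1.1.1.1] true OR true = true
[2.1.1.1] NOT true = false
[2.1.1.2] false AND false = false
[2.1.1] false OR false = false
[2.1] NOT false = true
[2.2.3] false OR false = false
[2.2] false AND true AND false = false
[2] true OR false = true
[root] false AND true = false
Overall: false → disabled

Disabled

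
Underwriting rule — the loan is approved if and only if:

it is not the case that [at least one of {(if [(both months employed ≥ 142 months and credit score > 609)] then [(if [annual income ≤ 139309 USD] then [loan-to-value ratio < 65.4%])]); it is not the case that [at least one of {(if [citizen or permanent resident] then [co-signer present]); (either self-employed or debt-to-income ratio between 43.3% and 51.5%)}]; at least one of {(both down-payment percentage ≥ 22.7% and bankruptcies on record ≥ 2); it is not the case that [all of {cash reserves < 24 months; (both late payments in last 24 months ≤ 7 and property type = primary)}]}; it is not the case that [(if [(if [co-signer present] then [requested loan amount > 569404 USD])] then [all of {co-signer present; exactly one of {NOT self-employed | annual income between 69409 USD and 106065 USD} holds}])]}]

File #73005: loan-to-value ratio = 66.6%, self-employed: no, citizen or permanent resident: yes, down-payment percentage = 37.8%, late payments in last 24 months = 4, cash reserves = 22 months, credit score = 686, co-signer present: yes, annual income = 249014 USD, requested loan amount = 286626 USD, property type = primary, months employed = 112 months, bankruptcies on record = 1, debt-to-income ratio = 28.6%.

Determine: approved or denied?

Atomic conditions:
  months employed ≥ 142 months: 112 ≥ 142 is false
  credit score > 609: 686 > 609 is true
  annual income ≤ 139309 USD: 249014 ≤ 139309 is false
  loan-to-value ratio < 65.4%: 66.6 < 65.4 is false
  citizen or permanent resident: yes → true
  co-signer present: yes → true
  self-employed: no → false
  debt-to-income ratio between 43.3% and 51.5%: 28.6 in [43.3, 51.5] is false
  down-payment percentage ≥ 22.7%: 37.8 ≥ 22.7 is true
  bankruptcies on record ≥ 2: 1 ≥ 2 is false
  cash reserves < 24 months: 22 < 24 is true
  late payments in last 24 months ≤ 7: 4 ≤ 7 is true
  property type = primary: primary == primary is true
  requested loan amount > 569404 USD: 286626 > 569404 is false
  NOT self-employed: no → true
  annual income between 69409 USD and 106065 USD: 249014 in [69409, 106065] is false
Combine:
[1.1.1] false AND true = false
[1.1.2] false → false (antecedent false ⇒ implication holds) = true
[1.1] false → true (antecedent false ⇒ implication holds) = true
[1.2.1.1] true → true = true
[1.2.1.2] false OR false = false
[1.2.1] true OR false = true
[1.2] NOT true = false
[1.3.1] true AND false = false
[1.3.2.1.2] true AND true = true
[1.3.2.1] true AND true = true
[1.3.2] NOT true = false
[1.3] false OR false = false
[1.4.1.1] true → false = false
[1.4.1.2.2] exactly-one(true, false) = true
[1.4.1.2] true AND true = true
[1.4.1] false → true (antecedent false ⇒ implication holds) = true
[1.4] NOT true = false
[1] true OR false OR false OR false = true
[root] NOT true = false
Overall: false → denied

Denied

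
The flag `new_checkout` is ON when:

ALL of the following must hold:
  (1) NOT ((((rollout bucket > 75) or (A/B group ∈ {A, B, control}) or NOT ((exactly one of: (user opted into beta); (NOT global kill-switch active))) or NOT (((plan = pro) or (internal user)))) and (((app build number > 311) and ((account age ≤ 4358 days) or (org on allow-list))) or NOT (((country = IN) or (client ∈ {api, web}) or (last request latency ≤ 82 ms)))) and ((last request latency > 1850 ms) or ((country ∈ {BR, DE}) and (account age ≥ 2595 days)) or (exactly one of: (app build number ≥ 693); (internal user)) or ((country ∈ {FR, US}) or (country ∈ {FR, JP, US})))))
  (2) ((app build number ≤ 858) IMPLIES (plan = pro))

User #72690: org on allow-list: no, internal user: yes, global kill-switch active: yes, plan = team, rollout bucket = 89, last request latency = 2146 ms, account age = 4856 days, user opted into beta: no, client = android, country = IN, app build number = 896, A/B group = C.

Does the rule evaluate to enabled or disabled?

Atomic conditions:
  rollout bucket > 75: 89 > 75 is true
  A/B group ∈ {A, B, control}: C is not in the set → false
  user opted into beta: no → false
  NOT global kill-switch active: yes → false
  plan = pro: team == pro is false
  internal user: yes → true
  app build number > 311: 896 > 311 is true
  account age ≤ 4358 days: 4856 ≤ 4358 is false
  org on allow-list: no → false
  country = IN: IN == IN is true
  client ∈ {api, web}: android is not in the set → false
  last request latency ≤ 82 ms: 2146 ≤ 82 is false
  last request latency > 1850 ms: 2146 > 1850 is true
  country ∈ {BR, DE}: IN is not in the set → false
  account age ≥ 2595 days: 4856 ≥ 2595 is true
  app build number ≥ 693: 896 ≥ 693 is true
  country ∈ {FR, US}: IN is not in the set → false
  country ∈ {FR, JP, US}: IN is not in the set → false
  app build number ≤ 858: 896 ≤ 858 is false
Combine:
[1.1.1.3.1] exactly-one(false, false) = false
[1.1.1.3] NOT false = true
[1.1.1.4.1] false OR true = true
[1.1.1.4] NOT true = false
[1.1.1] true OR false OR true OR false = true
[1.1.2.1.2] false OR false = false
[1.1.2.1] true AND false = false
[1.1.2.2.1] true OR false OR false = true
[1.1.2.2] NOT true = false
[1.1.2] false OR false = false
[1.1.3.2] false AND true = false
[1.1.3.3] exactly-one(true, true) = false
[1.1.3.4] false OR false = false
[1.1.3] true OR false OR false OR false = true
[1.1] true AND false AND true = false
[1] NOT false = true
[2] false → false (antecedent false ⇒ implication holds) = true
[root] true AND true = true
Overall: true → enabled

Enabled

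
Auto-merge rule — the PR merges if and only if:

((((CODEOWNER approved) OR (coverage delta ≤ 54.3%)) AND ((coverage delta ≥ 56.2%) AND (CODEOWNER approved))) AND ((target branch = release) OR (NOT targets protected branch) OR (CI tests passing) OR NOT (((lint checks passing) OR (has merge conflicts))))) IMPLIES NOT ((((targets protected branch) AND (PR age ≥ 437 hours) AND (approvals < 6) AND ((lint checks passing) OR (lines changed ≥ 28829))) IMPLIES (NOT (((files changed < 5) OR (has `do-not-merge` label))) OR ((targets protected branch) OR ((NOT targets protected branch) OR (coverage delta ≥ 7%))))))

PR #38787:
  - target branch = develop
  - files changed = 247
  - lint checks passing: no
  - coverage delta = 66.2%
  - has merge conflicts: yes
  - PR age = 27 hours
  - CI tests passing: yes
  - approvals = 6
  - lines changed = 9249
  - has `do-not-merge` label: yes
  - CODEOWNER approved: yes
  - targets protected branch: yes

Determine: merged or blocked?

Atomic conditions:
  CODEOWNER approved: yes → true
  coverage delta ≤ 54.3%: 66.2 ≤ 54.3 is false
  coverage delta ≥ 56.2%: 66.2 ≥ 56.2 is true
  target branch = release: develop == release is false
  NOT targets protected branch: yes → false
  CI tests passing: yes → true
  lint checks passing: no → false
  has merge conflicts: yes → true
  targets protected branch: yes → true
  PR age ≥ 437 hours: 27 ≥ 437 is false
  approvals < 6: 6 < 6 is false
  lines changed ≥ 28829: 9249 ≥ 28829 is false
  files changed < 5: 247 < 5 is false
  has `do-not-merge` label: yes → true
  coverage delta ≥ 7%: 66.2 ≥ 7 is true
Combine:
[1.1.1] true OR false = true
[1.1.2] true AND true = true
[1.1] true AND true = true
[1.2.4.1] false OR true = true
[1.2.4] NOT true = false
[1.2] false OR false OR true OR false = true
[1] true AND true = true
[2.1.1.4] false OR false = false
[2.1.1] true AND false AND false AND false = false
[2.1.2.1.1] false OR true = true
[2.1.2.1] NOT true = false
[2.1.2.2.2] false OR true = true
[2.1.2.2] true OR true = true
[2.1.2] false OR true = true
[2.1] false → true (antecedent false ⇒ implication holds) = true
[2] NOT true = false
[root] true → false = false
Overall: false → blocked

Blocked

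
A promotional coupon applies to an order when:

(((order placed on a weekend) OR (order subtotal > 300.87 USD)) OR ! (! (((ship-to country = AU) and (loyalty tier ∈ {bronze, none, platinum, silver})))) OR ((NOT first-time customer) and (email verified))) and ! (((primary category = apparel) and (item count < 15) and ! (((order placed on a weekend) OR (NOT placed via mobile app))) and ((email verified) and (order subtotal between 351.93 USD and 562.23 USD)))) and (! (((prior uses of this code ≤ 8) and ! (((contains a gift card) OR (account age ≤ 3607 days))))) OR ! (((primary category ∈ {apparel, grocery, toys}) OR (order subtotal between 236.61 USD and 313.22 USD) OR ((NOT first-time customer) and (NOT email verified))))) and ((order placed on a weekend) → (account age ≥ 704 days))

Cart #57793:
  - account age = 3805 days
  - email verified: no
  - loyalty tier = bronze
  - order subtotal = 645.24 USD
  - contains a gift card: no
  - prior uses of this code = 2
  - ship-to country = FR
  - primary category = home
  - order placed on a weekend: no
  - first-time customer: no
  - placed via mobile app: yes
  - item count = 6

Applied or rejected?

Atomic conditions:
  order placed on a weekend: no → false
  order subtotal > 300.87 USD: 645.24 > 300.87 is true
  ship-to country = AU: FR == AU is false
  loyalty tier ∈ {bronze, none, platinum, silver}: bronze is in the set → true
  NOT first-time customer: no → true
  email verified: no → false
  primary category = apparel: home == apparel is false
  item count < 15: 6 < 15 is true
  NOT placed via mobile app: yes → false
  order subtotal between 351.93 USD and 562.23 USD: 645.24 in [351.93, 562.23] is false
  prior uses of this code ≤ 8: 2 ≤ 8 is true
  contains a gift card: no → false
  account age ≤ 3607 days: 3805 ≤ 3607 is false
  primary category ∈ {apparel, grocery, toys}: home is not in the set → false
  order subtotal between 236.61 USD and 313.22 USD: 645.24 in [236.61, 313.22] is false
  NOT email verified: no → true
  account age ≥ 704 days: 3805 ≥ 704 is true
Combine:
[1.1] false OR true = true
[1.2.1.1] false AND true = false
[1.2.1] NOT false = true
[1.2] NOT true = false
[1.3] true AND false = false
[1] true OR false OR false = true
[2.1.3.1] false OR false = false
[2.1.3] NOT false = true
[2.1.4] false AND false = false
[2.1] false AND true AND true AND false = false
[2] NOT false = true
[3.1.1.2.1] false OR false = false
[3.1.1.2] NOT false = true
[3.1.1] true AND true = true
[3.1] NOT true = false
[3.2.1.3] true AND true = true
[3.2.1] false OR false OR true = true
[3.2] NOT true = false
[3] false OR false = false
[4] false → true (antecedent false ⇒ implication holds) = true
[root] true AND true AND false AND true = false
Overall: false → rejected

Rejected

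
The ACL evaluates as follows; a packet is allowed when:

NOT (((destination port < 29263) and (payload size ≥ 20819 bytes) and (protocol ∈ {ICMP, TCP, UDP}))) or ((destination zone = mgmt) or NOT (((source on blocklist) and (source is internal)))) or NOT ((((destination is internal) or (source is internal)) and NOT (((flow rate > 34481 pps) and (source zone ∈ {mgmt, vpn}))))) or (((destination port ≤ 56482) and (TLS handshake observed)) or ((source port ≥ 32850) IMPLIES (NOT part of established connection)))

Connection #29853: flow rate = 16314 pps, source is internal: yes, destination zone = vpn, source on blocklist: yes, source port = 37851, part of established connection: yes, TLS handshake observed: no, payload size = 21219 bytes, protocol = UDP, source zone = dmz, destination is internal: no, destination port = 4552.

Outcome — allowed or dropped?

Atomic conditions:
  destination port < 29263: 4552 < 29263 is true
  payload size ≥ 20819 bytes: 21219 ≥ 20819 is true
  protocol ∈ {ICMP, TCP, UDP}: UDP is in the set → true
  destination zone = mgmt: vpn == mgmt is false
  source on blocklist: yes → true
  source is internal: yes → true
  destination is internal: no → false
  flow rate > 34481 pps: 16314 > 34481 is false
  source zone ∈ {mgmt, vpn}: dmz is not in the set → false
  destination port ≤ 56482: 4552 ≤ 56482 is true
  TLS handshake observed: no → false
  source port ≥ 32850: 37851 ≥ 32850 is true
  NOT part of established connection: yes → false
Combine:
[1.1] true AND true AND true = true
[1] NOT true = false
[2.2.1] true AND true = true
[2.2] NOT true = false
[2] false OR false = false
[3.1.1] false OR true = true
[3.1.2.1] false AND false = false
[3.1.2] NOT false = true
[3.1] true AND true = true
[3] NOT true = false
[4.1] true AND false = false
[4.2] true → false = false
[4] false OR false = false
[root] false OR false OR false OR false = false
Overall: false → dropped

Dropped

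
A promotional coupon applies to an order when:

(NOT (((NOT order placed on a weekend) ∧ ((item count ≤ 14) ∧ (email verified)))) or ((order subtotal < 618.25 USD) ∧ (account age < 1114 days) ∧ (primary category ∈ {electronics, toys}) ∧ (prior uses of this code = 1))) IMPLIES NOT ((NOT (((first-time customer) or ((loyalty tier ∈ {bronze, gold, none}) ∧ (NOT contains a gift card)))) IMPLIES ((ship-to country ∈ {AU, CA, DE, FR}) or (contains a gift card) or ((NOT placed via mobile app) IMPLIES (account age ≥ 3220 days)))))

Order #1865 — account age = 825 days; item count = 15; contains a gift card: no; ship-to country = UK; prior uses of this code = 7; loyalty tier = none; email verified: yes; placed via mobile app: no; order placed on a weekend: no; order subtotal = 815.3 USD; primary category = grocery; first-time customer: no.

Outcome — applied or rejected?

Atomic conditions:
  NOT order placed on a weekend: no → true
  item count ≤ 14: 15 ≤ 14 is false
  email verified: yes → true
  order subtotal < 618.25 USD: 815.3 < 618.25 is false
  account age < 1114 days: 825 < 1114 is true
  primary category ∈ {electronics, toys}: grocery is not in the set → false
  prior uses of this code = 1: 7 == 1 is false
  first-time customer: no → false
  loyalty tier ∈ {bronze, gold, none}: none is in the set → true
  NOT contains a gift card: no → true
  ship-to country ∈ {AU, CA, DE, FR}: UK is not in the set → false
  contains a gift card: no → false
  NOT placed via mobile app: no → true
  account age ≥ 3220 days: 825 ≥ 3220 is false
Combine:
[1.1.1.2] false AND true = false
[1.1.1] true AND false = false
[1.1] NOT false = true
[1.2] false AND true AND false AND false = false
[1] true OR false = true
[2.1.1.1.2] true AND true = true
[2.1.1.1] false OR true = true
[2.1.1] NOT true = false
[2.1.2.3] true → false = false
[2.1.2] false OR false OR false = false
[2.1] false → false (antecedent false ⇒ implication holds) = true
[2] NOT true = false
[root] true → false = false
Overall: false → rejected

Rejected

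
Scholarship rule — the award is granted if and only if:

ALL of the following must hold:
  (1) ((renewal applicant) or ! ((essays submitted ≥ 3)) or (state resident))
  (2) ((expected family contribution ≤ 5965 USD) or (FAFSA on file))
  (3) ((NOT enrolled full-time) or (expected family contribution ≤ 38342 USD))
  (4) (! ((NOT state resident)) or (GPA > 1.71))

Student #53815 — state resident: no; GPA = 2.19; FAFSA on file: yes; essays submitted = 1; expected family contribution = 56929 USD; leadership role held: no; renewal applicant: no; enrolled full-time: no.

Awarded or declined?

Awarded

Atomic conditions:
  renewal applicant: no → false
  essays submitted ≥ 3: 1 ≥ 3 is false
  state resident: no → false
  expected family contribution ≤ 5965 USD: 56929 ≤ 5965 is false
  FAFSA on file: yes → true
  NOT enrolled full-time: no → true
  expected family contribution ≤ 38342 USD: 56929 ≤ 38342 is false
  NOT state resident: no → true
  GPA > 1.71: 2.19 > 1.71 is true
Combine:
[1.2] NOT false = true
[1] false OR true OR false = true
[2] false OR true = true
[3] true OR false = true
[4.1] NOT true = false
[4] false OR true = true
[root] true AND true AND true AND true = true
Overall: true → awarded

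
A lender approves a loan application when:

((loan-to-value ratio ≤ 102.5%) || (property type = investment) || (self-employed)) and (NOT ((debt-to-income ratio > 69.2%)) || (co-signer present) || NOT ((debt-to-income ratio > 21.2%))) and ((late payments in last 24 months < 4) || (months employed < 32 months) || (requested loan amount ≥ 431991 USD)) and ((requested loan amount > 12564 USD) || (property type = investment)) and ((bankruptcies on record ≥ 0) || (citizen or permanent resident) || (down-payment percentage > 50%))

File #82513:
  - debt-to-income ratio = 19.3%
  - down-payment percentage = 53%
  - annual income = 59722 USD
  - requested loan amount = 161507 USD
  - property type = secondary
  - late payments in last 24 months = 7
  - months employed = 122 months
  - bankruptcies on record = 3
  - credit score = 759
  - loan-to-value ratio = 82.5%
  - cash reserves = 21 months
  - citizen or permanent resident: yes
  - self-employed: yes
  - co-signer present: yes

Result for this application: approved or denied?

Atomic conditions:
  loan-to-value ratio ≤ 102.5%: 82.5 ≤ 102.5 is true
  property type = investment: secondary == investment is false
  self-employed: yes → true
  debt-to-income ratio > 69.2%: 19.3 > 69.2 is false
  co-signer present: yes → true
  debt-to-income ratio > 21.2%: 19.3 > 21.2 is false
  late payments in last 24 months < 4: 7 < 4 is false
  months employed < 32 months: 122 < 32 is false
  requested loan amount ≥ 431991 USD: 161507 ≥ 431991 is false
  requested loan amount > 12564 USD: 161507 > 12564 is true
  bankruptcies on record ≥ 0: 3 ≥ 0 is true
  citizen or permanent resident: yes → true
  down-payment percentage > 50%: 53 > 50 is true
Combine:
[1] true OR false OR true = true
[2.1] NOT false = true
[2.3] NOT false = true
[2] true OR true OR true = true
[3] false OR false OR false = false
[4] true OR false = true
[5] true OR true OR true = true
[root] true AND true AND false AND true AND true = false
Overall: false → denied

Denied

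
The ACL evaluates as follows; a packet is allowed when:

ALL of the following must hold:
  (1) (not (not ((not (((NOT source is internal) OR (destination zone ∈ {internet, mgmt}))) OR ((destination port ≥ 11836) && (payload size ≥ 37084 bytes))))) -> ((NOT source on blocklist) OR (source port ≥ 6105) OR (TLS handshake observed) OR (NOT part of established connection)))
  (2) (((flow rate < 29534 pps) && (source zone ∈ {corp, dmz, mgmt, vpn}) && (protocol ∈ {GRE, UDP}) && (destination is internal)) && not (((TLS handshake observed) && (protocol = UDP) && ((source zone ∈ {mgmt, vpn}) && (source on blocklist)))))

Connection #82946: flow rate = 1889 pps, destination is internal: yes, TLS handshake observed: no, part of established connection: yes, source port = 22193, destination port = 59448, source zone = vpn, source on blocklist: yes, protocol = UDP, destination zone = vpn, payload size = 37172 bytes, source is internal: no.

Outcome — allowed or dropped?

Atomic conditions:
  NOT source is internal: no → true
  destination zone ∈ {internet, mgmt}: vpn is not in the set → false
  destination port ≥ 11836: 59448 ≥ 11836 is true
  payload size ≥ 37084 bytes: 37172 ≥ 37084 is true
  NOT source on blocklist: yes → false
  source port ≥ 6105: 22193 ≥ 6105 is true
  TLS handshake observed: no → false
  NOT part of established connection: yes → false
  flow rate < 29534 pps: 1889 < 29534 is true
  source zone ∈ {corp, dmz, mgmt, vpn}: vpn is in the set → true
  protocol ∈ {GRE, UDP}: UDP is in the set → true
  destination is internal: yes → true
  protocol = UDP: UDP == UDP is true
  source zone ∈ {mgmt, vpn}: vpn is in the set → true
  source on blocklist: yes → true
Combine:
[1.1.1.1.1.1] true OR false = true
[1.1.1.1.1] NOT true = false
[1.1.1.1.2] true AND true = true
[1.1.1.1] false OR true = true
[1.1.1] NOT true = false
[1.1] NOT false = true
[1.2] false OR true OR false OR false = true
[1] true → true = true
[2.1] true AND true AND true AND true = true
[2.2.1.3] true AND true = true
[2.2.1] false AND true AND true = false
[2.2] NOT false = true
[2] true AND true = true
[root] true AND true = true
Overall: true → allowed

Allowed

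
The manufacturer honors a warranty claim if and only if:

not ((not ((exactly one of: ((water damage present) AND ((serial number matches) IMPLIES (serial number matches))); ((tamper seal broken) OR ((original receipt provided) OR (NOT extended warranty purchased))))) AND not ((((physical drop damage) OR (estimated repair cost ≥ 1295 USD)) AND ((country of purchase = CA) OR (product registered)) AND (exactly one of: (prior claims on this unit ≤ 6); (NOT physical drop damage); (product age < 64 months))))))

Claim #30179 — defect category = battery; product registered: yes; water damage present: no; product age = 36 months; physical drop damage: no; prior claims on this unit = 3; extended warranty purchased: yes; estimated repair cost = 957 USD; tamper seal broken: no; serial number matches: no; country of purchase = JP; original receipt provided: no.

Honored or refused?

Refused

Atomic conditions:
  water damage present: no → false
  serial number matches: no → false
  tamper seal broken: no → false
  original receipt provided: no → false
  NOT extended warranty purchased: yes → false
  physical drop damage: no → false
  estimated repair cost ≥ 1295 USD: 957 ≥ 1295 is false
  country of purchase = CA: JP == CA is false
  product registered: yes → true
  prior claims on this unit ≤ 6: 3 ≤ 6 is true
  NOT physical drop damage: no → true
  product age < 64 months: 36 < 64 is true
Combine:
[1.1.1.1.2] false → false (antecedent false ⇒ implication holds) = true
[1.1.1.1] false AND true = false
[1.1.1.2.2] false OR false = false
[1.1.1.2] false OR false = false
[1.1.1] exactly-one(false, false) = false
[1.1] NOT false = true
[1.2.1.1] false OR false = false
[1.2.1.2] false OR true = true
[1.2.1.3] exactly-one(true, true, true) = false
[1.2.1] false AND true AND false = false
[1.2] NOT false = true
[1] true AND true = true
[root] NOT true = false
Overall: false → refused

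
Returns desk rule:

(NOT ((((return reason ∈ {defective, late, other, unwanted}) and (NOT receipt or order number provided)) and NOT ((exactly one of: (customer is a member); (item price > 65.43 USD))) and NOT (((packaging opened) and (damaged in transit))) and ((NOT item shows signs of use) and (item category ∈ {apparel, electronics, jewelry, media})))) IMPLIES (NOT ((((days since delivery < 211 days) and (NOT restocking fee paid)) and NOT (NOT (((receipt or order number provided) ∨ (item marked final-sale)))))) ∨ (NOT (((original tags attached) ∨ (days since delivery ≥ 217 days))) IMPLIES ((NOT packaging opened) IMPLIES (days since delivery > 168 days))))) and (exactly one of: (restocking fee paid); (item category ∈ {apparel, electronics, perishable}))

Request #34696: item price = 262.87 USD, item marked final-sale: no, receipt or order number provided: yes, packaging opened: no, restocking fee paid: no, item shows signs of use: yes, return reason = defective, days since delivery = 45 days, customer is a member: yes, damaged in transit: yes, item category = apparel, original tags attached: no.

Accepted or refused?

Atomic conditions:
  return reason ∈ {defective, late, other, unwanted}: defective is in the set → true
  NOT receipt or order number provided: yes → false
  customer is a member: yes → true
  item price > 65.43 USD: 262.87 > 65.43 is true
  packaging opened: no → false
  damaged in transit: yes → true
  NOT item shows signs of use: yes → false
  item category ∈ {apparel, electronics, jewelry, media}: apparel is in the set → true
  days since delivery < 211 days: 45 < 211 is true
  NOT restocking fee paid: no → true
  receipt or order number provided: yes → true
  item marked final-sale: no → false
  original tags attached: no → false
  days since delivery ≥ 217 days: 45 ≥ 217 is false
  NOT packaging opened: no → true
  days since delivery > 168 days: 45 > 168 is false
  restocking fee paid: no → false
  item category ∈ {apparel, electronics, perishable}: apparel is in the set → true
Combine:
[1.1.1.1] true AND false = false
[1.1.1.2.1] exactly-one(true, true) = false
[1.1.1.2] NOT false = true
[1.1.1.3.1] false AND true = false
[1.1.1.3] NOT false = true
[1.1.1.4] false AND true = false
[1.1.1] false AND true AND true AND false = false
[1.1] NOT false = true
[1.2.1.1.1] true AND true = true
[1.2.1.1.2.1.1] true OR false = true
[1.2.1.1.2.1] NOT true = false
[1.2.1.1.2] NOT false = true
[1.2.1.1] true AND true = true
[1.2.1] NOT true = false
[1.2.2.1.1] false OR false = false
[1.2.2.1] NOT false = true
[1.2.2.2] true → false = false
[1.2.2] true → false = false
[1.2] false OR false = false
[1] true → false = false
[2] exactly-one(false, true) = true
[root] false AND true = false
Overall: false → refused

Refused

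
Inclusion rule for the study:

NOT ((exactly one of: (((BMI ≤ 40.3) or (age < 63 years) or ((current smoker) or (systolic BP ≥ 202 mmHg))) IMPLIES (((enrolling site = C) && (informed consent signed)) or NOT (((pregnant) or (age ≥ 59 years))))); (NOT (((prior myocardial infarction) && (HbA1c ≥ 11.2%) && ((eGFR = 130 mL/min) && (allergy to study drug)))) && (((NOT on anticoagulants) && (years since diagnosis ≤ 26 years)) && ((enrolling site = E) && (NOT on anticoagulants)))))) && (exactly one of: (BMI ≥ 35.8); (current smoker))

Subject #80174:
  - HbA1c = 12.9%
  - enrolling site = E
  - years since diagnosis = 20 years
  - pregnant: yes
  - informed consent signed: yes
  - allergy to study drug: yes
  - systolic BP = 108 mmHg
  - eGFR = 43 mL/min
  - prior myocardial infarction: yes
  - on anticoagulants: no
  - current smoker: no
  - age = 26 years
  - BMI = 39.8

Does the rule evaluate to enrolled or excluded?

Excluded

Atomic conditions:
  BMI ≤ 40.3: 39.8 ≤ 40.3 is true
  age < 63 years: 26 < 63 is true
  current smoker: no → false
  systolic BP ≥ 202 mmHg: 108 ≥ 202 is false
  enrolling site = C: E == C is false
  informed consent signed: yes → true
  pregnant: yes → true
  age ≥ 59 years: 26 ≥ 59 is false
  prior myocardial infarction: yes → true
  HbA1c ≥ 11.2%: 12.9 ≥ 11.2 is true
  eGFR = 130 mL/min: 43 == 130 is false
  allergy to study drug: yes → true
  NOT on anticoagulants: no → true
  years since diagnosis ≤ 26 years: 20 ≤ 26 is true
  enrolling site = E: E == E is true
  BMI ≥ 35.8: 39.8 ≥ 35.8 is true
Combine:
[1.1.1.1.3] false OR false = false
[1.1.1.1] true OR true OR false = true
[1.1.1.2.1] false AND true = false
[1.1.1.2.2.1] true OR false = true
[1.1.1.2.2] NOT true = false
[1.1.1.2] false OR false = false
[1.1.1] true → false = false
[1.1.2.1.1.3] false AND true = false
[1.1.2.1.1] true AND true AND false = false
[1.1.2.1] NOT false = true
[1.1.2.2.1] true AND true = true
[1.1.2.2.2] true AND true = true
[1.1.2.2] true AND true = true
[1.1.2] true AND true = true
[1.1] exactly-one(false, true) = true
[1] NOT true = false
[2] exactly-one(true, false) = true
[root] false AND true = false
Overall: false → excluded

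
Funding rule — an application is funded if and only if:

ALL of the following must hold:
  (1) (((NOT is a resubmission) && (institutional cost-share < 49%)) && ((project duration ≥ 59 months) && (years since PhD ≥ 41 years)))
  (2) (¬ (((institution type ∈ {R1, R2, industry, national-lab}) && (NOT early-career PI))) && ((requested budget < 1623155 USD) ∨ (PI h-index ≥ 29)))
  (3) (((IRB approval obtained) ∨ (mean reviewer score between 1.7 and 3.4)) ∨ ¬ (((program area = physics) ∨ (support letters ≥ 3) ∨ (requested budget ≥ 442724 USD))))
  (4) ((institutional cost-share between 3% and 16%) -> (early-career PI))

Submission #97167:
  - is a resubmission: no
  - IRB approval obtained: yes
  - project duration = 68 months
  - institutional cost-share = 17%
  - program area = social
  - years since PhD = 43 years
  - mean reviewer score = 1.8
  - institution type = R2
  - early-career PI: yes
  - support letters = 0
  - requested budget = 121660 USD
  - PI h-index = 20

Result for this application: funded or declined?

Funded

Atomic conditions:
  NOT is a resubmission: no → true
  institutional cost-share < 49%: 17 < 49 is true
  project duration ≥ 59 months: 68 ≥ 59 is true
  years since PhD ≥ 41 years: 43 ≥ 41 is true
  institution type ∈ {R1, R2, industry, national-lab}: R2 is in the set → true
  NOT early-career PI: yes → false
  requested budget < 1623155 USD: 121660 < 1623155 is true
  PI h-index ≥ 29: 20 ≥ 29 is false
  IRB approval obtained: yes → true
  mean reviewer score between 1.7 and 3.4: 1.8 in [1.7, 3.4] is true
  program area = physics: social == physics is false
  support letters ≥ 3: 0 ≥ 3 is false
  requested budget ≥ 442724 USD: 121660 ≥ 442724 is false
  institutional cost-share between 3% and 16%: 17 in [3, 16] is false
  early-career PI: yes → true
Combine:
[1.1] true AND true = true
[1.2] true AND true = true
[1] true AND true = true
[2.1.1] true AND false = false
[2.1] NOT false = true
[2.2] true OR false = true
[2] true AND true = true
[3.1] true OR true = true
[3.2.1] false OR false OR false = false
[3.2] NOT false = true
[3] true OR true = true
[4] false → true (antecedent false ⇒ implication holds) = true
[root] true AND true AND true AND true = true
Overall: true → funded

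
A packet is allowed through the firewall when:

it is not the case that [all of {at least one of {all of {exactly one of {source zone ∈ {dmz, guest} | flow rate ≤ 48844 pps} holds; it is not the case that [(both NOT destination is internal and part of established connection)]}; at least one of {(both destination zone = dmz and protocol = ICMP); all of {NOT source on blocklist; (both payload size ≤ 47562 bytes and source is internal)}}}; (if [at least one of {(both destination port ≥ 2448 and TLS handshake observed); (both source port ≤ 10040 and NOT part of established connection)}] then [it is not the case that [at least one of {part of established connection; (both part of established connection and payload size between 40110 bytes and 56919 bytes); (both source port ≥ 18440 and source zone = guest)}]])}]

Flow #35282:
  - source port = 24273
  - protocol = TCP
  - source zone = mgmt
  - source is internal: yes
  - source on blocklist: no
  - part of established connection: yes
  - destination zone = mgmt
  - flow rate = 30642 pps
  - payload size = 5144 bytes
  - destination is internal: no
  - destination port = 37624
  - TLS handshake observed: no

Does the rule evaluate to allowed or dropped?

Dropped

Atomic conditions:
  source zone ∈ {dmz, guest}: mgmt is not in the set → false
  flow rate ≤ 48844 pps: 30642 ≤ 48844 is true
  NOT destination is internal: no → true
  part of established connection: yes → true
  destination zone = dmz: mgmt == dmz is false
  protocol = ICMP: TCP == ICMP is false
  NOT source on blocklist: no → true
  payload size ≤ 47562 bytes: 5144 ≤ 47562 is true
  source is internal: yes → true
  destination port ≥ 2448: 37624 ≥ 2448 is true
  TLS handshake observed: no → false
  source port ≤ 10040: 24273 ≤ 10040 is false
  NOT part of established connection: yes → false
  payload size between 40110 bytes and 56919 bytes: 5144 in [40110, 56919] is false
  source port ≥ 18440: 24273 ≥ 18440 is true
  source zone = guest: mgmt == guest is false
Combine:
[1.1.1.1] exactly-one(false, true) = true
[1.1.1.2.1] true AND true = true
[1.1.1.2] NOT true = false
[1.1.1] true AND false = false
[1.1.2.1] false AND false = false
[1.1.2.2.2] true AND true = true
[1.1.2.2] true AND true = true
[1.1.2] false OR true = true
[1.1] false OR true = true
[1.2.1.1] true AND false = false
[1.2.1.2] false AND false = false
[1.2.1] false OR false = false
[1.2.2.1.2] true AND false = false
[1.2.2.1.3] true AND false = false
[1.2.2.1] true OR false OR false = true
[1.2.2] NOT true = false
[1.2] false → false (antecedent false ⇒ implication holds) = true
[1] true AND true = true
[root] NOT true = false
Overall: false → dropped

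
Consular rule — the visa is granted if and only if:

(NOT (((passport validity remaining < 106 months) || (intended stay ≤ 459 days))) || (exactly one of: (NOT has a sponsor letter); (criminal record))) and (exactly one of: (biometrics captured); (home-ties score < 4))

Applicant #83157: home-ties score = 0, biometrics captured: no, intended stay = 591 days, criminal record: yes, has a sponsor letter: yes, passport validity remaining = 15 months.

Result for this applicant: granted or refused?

Granted

Atomic conditions:
  passport validity remaining < 106 months: 15 < 106 is true
  intended stay ≤ 459 days: 591 ≤ 459 is false
  NOT has a sponsor letter: yes → false
  criminal record: yes → true
  biometrics captured: no → false
  home-ties score < 4: 0 < 4 is true
Combine:
[1.1.1] true OR false = true
[1.1] NOT true = false
[1.2] exactly-one(false, true) = true
[1] false OR true = true
[2] exactly-one(false, true) = true
[root] true AND true = true
Overall: true → granted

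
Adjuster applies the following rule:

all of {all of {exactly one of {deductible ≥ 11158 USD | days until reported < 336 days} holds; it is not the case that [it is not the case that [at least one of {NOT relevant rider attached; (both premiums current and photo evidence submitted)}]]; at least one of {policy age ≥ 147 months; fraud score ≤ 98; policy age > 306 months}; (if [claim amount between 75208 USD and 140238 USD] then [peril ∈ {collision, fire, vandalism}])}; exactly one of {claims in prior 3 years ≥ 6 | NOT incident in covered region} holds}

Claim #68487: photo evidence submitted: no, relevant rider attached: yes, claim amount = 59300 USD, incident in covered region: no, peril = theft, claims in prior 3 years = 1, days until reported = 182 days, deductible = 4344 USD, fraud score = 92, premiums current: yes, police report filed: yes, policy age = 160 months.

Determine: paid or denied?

Denied

Atomic conditions:
  deductible ≥ 11158 USD: 4344 ≥ 11158 is false
  days until reported < 336 days: 182 < 336 is true
  NOT relevant rider attached: yes → false
  premiums current: yes → true
  photo evidence submitted: no → false
  policy age ≥ 147 months: 160 ≥ 147 is true
  fraud score ≤ 98: 92 ≤ 98 is true
  policy age > 306 months: 160 > 306 is false
  claim amount between 75208 USD and 140238 USD: 59300 in [75208, 140238] is false
  peril ∈ {collision, fire, vandalism}: theft is not in the set → false
  claims in prior 3 years ≥ 6: 1 ≥ 6 is false
  NOT incident in covered region: no → true
Combine:
[1.1] exactly-one(false, true) = true
[1.2.1.1.2] true AND false = false
[1.2.1.1] false OR false = false
[1.2.1] NOT false = true
[1.2] NOT true = false
[1.3] true OR true OR false = true
[1.4] false → false (antecedent false ⇒ implication holds) = true
[1] true AND false AND true AND true = false
[2] exactly-one(false, true) = true
[root] false AND true = false
Overall: false → denied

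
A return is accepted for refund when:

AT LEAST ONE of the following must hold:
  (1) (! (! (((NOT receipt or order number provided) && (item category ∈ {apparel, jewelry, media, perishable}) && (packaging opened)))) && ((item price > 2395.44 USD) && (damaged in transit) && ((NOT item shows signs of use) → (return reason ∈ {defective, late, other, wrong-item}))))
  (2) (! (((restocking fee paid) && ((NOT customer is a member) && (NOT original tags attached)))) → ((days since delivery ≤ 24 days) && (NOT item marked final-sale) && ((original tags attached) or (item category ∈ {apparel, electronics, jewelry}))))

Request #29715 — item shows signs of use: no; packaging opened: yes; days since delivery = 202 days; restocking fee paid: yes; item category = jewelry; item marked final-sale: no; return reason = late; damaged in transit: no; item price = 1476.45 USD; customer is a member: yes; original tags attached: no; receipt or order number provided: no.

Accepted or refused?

Atomic conditions:
  NOT receipt or order number provided: no → true
  item category ∈ {apparel, jewelry, media, perishable}: jewelry is in the set → true
  packaging opened: yes → true
  item price > 2395.44 USD: 1476.45 > 2395.44 is false
  damaged in transit: no → false
  NOT item shows signs of use: no → true
  return reason ∈ {defective, late, other, wrong-item}: late is in the set → true
  restocking fee paid: yes → true
  NOT customer is a member: yes → false
  NOT original tags attached: no → true
  days since delivery ≤ 24 days: 202 ≤ 24 is false
  NOT item marked final-sale: no → true
  original tags attached: no → false
  item category ∈ {apparel, electronics, jewelry}: jewelry is in the set → true
Combine:
[1.1.1.1] true AND true AND true = true
[1.1.1] NOT true = false
[1.1] NOT false = true
[1.2.3] true → true = true
[1.2] false AND false AND true = false
[1] true AND false = false
[2.1.1.2] false AND true = false
[2.1.1] true AND false = false
[2.1] NOT false = true
[2.2.3] false OR true = true
[2.2] false AND true AND true = false
[2] true → false = false
[root] false OR false = false
Overall: false → refused

Refused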